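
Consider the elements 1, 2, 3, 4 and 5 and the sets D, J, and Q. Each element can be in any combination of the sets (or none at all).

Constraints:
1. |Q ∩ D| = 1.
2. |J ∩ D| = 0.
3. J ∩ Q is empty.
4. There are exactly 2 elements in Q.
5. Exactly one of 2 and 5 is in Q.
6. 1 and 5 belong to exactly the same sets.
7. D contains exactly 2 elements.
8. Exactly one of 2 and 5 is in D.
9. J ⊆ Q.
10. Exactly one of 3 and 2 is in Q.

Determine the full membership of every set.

D = {2, 3}; J = {}; Q = {2, 4}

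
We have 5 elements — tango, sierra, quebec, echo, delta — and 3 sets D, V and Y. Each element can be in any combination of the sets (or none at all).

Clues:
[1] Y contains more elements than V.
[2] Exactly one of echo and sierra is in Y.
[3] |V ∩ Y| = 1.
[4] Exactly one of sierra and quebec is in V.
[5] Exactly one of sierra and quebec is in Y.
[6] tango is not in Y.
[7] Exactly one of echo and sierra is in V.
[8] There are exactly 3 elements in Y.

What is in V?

V = {delta, sierra}

From (6): tango ∉ Y.
Suppose tango ∈ V: no assignment then satisfies all the clues, so tango ∉ V.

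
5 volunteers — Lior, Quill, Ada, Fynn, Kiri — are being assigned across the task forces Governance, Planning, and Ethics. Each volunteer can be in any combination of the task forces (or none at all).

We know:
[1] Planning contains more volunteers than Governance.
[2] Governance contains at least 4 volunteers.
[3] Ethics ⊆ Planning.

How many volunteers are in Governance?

4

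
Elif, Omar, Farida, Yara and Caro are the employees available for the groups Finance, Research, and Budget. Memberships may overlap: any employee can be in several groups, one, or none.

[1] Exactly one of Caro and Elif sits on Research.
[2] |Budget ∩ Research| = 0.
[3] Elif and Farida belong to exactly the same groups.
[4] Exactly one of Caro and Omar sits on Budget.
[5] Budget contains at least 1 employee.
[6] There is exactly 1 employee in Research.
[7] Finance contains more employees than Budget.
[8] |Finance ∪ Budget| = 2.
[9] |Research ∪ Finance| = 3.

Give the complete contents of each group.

Finance = {Omar, Yara}; Research = {Caro}; Budget = {Omar}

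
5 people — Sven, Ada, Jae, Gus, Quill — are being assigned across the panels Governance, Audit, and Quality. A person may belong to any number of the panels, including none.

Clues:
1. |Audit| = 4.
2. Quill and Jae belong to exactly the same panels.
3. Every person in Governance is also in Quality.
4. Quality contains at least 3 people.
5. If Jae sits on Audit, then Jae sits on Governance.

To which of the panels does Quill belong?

Quill: Audit, Governance, Quality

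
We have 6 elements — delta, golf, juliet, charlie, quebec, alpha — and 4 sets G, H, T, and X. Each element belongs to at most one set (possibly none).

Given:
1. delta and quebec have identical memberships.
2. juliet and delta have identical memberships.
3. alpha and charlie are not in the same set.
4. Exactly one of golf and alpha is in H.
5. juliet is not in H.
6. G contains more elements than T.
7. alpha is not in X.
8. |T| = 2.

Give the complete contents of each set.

G = {delta, juliet, quebec}; H = {alpha}; T = {charlie, golf}; X = {}

From (5): juliet ∉ H.
From (7): alpha ∉ X.
(2): delta matches juliet: delta ∉ H.
(1): quebec matches delta: quebec ∉ H.
Suppose delta ∉ G: no assignment then satisfies all the clues, so delta ∈ G.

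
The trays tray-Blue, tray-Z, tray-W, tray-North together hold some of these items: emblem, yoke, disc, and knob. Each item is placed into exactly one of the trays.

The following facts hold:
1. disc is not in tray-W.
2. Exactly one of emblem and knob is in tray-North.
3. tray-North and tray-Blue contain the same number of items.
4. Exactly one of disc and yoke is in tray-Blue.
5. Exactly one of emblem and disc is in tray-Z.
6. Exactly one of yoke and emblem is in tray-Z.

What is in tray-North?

tray-North = {knob}

From (1): disc ∉ tray-W.
Suppose emblem ∈ tray-North: no assignment then satisfies all the clues, so emblem ∉ tray-North.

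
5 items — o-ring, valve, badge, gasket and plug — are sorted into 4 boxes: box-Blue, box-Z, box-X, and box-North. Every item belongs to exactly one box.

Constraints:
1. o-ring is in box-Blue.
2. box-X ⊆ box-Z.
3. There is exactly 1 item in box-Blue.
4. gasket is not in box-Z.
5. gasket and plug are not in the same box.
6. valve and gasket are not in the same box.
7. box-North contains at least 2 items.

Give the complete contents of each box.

box-Blue = {o-ring}; box-Z = {plug, valve}; box-X = {}; box-North = {badge, gasket}

From (1): o-ring ∈ box-Blue.
From (4): gasket ∉ box-Z.
(2) contrapositive: gasket ∉ box-X.
(3): box-Blue already has 1, so the rest are out.
Only one box left: gasket ∈ box-North.
(5): plug ∉ box-North.
(6): valve ∉ box-North.
(7): only 2 candidates remain for box-North, so all are in.
Suppose valve ∉ box-Z: no assignment then satisfies all the clues, so valve ∈ box-Z.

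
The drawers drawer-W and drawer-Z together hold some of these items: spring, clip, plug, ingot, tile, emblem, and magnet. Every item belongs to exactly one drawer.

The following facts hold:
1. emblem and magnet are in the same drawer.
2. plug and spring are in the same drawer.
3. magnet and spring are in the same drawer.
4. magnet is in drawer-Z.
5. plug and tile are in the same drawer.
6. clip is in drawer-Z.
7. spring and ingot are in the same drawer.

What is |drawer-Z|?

7

From (4): magnet ∈ drawer-Z.
From (6): clip ∈ drawer-Z.
(1): emblem matches magnet: emblem ∉ drawer-W.
(1): emblem matches magnet: emblem ∈ drawer-Z.
(3): spring matches magnet: spring ∉ drawer-W.
(3): spring matches magnet: spring ∈ drawer-Z.
(7): ingot matches spring: ingot ∉ drawer-W.
(7): ingot matches spring: ingot ∈ drawer-Z.
(2): plug matches spring: plug ∉ drawer-W.
(2): plug matches spring: plug ∈ drawer-Z.
(5): tile matches plug: tile ∉ drawer-W.
(5): tile matches plug: tile ∈ drawer-Z.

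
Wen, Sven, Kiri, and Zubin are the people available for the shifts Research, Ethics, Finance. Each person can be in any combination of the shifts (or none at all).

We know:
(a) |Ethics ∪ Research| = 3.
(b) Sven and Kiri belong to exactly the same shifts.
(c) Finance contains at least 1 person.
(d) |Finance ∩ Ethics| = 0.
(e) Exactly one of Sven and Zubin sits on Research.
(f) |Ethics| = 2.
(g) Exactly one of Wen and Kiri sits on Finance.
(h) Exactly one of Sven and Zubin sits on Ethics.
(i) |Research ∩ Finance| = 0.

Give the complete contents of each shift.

Research = {Zubin}; Ethics = {Kiri, Sven}; Finance = {Wen}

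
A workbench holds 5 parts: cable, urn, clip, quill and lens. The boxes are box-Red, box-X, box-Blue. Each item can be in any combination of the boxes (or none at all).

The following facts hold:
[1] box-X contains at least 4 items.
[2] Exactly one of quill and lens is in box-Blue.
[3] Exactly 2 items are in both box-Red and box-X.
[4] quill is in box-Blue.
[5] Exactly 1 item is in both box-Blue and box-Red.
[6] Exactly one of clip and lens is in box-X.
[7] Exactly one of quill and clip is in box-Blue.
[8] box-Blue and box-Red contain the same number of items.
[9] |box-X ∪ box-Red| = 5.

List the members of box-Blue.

box-Blue = {cable, quill, urn}

From (4): quill ∈ box-Blue.
(2) (exactly one): lens ∉ box-Blue.
(7) (exactly one): clip ∉ box-Blue.
Suppose cable ∉ box-Blue: no assignment then satisfies all the clues, so cable ∈ box-Blue.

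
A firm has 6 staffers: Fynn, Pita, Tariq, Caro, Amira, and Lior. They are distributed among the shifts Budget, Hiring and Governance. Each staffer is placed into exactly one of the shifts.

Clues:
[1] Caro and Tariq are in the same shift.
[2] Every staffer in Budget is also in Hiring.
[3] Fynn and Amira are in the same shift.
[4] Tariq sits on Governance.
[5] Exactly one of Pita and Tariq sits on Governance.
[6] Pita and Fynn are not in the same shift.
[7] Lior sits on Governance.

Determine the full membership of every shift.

Budget = {}; Hiring = {Pita}; Governance = {Amira, Caro, Fynn, Lior, Tariq}

From (4): Tariq ∈ Governance.
From (7): Lior ∈ Governance.
(1): Caro matches Tariq: Caro ∉ Budget.
(1): Caro matches Tariq: Caro ∉ Hiring.
(1): Caro matches Tariq: Caro ∈ Governance.
(5) (exactly one): Pita ∉ Governance.
Suppose Fynn ∈ Budget: no assignment then satisfies all the clues, so Fynn ∉ Budget.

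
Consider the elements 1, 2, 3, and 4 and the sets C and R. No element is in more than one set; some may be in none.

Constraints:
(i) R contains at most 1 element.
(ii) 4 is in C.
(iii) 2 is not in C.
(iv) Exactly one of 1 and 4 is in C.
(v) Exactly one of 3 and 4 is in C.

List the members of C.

C = {4}

From (ii): 4 ∈ C.
From (iii): 2 ∉ C.
(iv) (exactly one): 1 ∉ C.
(v) (exactly one): 3 ∉ C.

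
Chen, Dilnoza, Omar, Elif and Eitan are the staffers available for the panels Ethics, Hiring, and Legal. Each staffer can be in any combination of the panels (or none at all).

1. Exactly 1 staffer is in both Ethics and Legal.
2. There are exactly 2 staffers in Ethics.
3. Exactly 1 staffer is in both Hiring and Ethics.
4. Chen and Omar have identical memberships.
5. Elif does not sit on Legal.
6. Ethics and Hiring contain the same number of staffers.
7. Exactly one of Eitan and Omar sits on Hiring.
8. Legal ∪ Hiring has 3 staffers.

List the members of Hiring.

Hiring = {Eitan, Elif}

From (5): Elif ∉ Legal.
Suppose Chen ∈ Hiring: no assignment then satisfies all the clues, so Chen ∉ Hiring.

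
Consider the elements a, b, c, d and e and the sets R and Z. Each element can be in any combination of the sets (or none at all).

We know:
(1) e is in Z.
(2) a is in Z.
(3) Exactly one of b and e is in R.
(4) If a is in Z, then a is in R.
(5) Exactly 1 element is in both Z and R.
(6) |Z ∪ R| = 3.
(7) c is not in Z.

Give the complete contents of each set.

From (1): e ∈ Z.
From (2): a ∈ Z.
From (7): c ∉ Z.
(4): a ∈ R.
Suppose b ∉ R: no assignment then satisfies all the clues, so b ∈ R.

R = {a, b}; Z = {a, e}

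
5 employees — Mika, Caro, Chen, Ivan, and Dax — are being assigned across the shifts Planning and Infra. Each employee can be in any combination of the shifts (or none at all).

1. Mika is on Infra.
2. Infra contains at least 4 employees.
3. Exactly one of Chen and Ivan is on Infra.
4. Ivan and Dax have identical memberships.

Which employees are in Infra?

Infra = {Caro, Dax, Ivan, Mika}

From (1): Mika ∈ Infra.
Suppose Caro ∉ Infra: no assignment then satisfies all the clues, so Caro ∈ Infra.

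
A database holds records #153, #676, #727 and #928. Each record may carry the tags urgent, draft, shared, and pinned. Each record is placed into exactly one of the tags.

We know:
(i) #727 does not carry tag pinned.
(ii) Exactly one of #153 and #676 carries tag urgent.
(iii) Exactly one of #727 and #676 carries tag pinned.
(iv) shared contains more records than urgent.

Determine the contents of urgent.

urgent = {#153}

From (i): #727 ∉ pinned.
(iii) (exactly one): #676 ∈ pinned.
(ii) (exactly one): #153 ∈ urgent.
Suppose #727 ∈ urgent: no assignment then satisfies all the clues, so #727 ∉ urgent.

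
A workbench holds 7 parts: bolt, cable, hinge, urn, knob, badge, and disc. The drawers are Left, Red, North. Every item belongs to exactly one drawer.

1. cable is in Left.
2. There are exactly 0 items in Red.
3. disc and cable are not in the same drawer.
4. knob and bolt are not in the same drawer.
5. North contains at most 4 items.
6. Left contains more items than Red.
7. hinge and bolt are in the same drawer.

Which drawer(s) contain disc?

From (1): cable ∈ Left.
(2): Red already has 0, so the rest are out.
(3): disc ∉ Left.
Only one drawer left: disc ∈ North.

disc: North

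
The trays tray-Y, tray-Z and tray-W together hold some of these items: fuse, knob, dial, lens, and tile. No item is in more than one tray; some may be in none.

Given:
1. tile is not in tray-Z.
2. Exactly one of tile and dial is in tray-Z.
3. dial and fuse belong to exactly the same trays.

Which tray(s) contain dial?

From (1): tile ∉ tray-Z.
(2) (exactly one): dial ∈ tray-Z.
(3): fuse matches dial: fuse ∉ tray-Y.
(3): fuse matches dial: fuse ∈ tray-Z.

dial: tray-Z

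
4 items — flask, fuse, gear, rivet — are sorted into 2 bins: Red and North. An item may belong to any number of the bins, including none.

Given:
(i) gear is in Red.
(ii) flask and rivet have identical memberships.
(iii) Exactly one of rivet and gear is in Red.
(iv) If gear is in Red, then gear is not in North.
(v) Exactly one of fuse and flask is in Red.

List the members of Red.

Red = {fuse, gear}

From (i): gear ∈ Red.
(iii) (exactly one): rivet ∉ Red.
(iv): gear ∉ North.
(ii): flask matches rivet: flask ∉ Red.
(v) (exactly one): fuse ∈ Red.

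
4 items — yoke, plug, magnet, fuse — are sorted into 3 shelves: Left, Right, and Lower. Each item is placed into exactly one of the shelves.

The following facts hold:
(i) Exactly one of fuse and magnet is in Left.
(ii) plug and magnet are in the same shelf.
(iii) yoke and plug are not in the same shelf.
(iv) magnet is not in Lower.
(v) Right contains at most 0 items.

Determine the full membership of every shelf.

From (iv): magnet ∉ Lower.
(ii): plug matches magnet: plug ∉ Lower.
(v): Right already has 0, so the rest are out.
Only one shelf left: plug ∈ Left.
Only one shelf left: magnet ∈ Left.
(i) (exactly one): fuse ∉ Left.
(iii): yoke ∉ Left.
Only one shelf left: yoke ∈ Lower.
Only one shelf left: fuse ∈ Lower.

Left = {magnet, plug}; Right = {}; Lower = {fuse, yoke}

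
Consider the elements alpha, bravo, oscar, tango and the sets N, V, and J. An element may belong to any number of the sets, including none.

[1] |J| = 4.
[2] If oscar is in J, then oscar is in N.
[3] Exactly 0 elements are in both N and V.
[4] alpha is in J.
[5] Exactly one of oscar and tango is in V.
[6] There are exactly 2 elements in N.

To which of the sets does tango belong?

tango: J, V

From (4): alpha ∈ J.
(1): only 4 candidates remain for J, so all are in.
(2): oscar ∈ N.
Suppose tango ∈ N: no assignment then satisfies all the clues, so tango ∉ N.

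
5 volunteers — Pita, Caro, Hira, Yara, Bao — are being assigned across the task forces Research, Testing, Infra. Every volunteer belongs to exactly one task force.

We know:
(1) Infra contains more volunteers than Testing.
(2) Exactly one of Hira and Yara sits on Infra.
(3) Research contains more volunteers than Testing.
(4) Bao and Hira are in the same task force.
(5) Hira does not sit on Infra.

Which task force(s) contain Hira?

From (5): Hira ∉ Infra.
(2) (exactly one): Yara ∈ Infra.
(4): Bao matches Hira: Bao ∉ Infra.
Suppose Hira ∉ Research: no assignment then satisfies all the clues, so Hira ∈ Research.

Hira: Research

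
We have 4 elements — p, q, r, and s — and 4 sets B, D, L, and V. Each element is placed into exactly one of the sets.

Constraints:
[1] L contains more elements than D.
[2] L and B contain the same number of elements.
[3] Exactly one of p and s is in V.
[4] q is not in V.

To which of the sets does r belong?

r: V

From (4): q ∉ V.
Suppose r ∈ B: no assignment then satisfies all the clues, so r ∉ B.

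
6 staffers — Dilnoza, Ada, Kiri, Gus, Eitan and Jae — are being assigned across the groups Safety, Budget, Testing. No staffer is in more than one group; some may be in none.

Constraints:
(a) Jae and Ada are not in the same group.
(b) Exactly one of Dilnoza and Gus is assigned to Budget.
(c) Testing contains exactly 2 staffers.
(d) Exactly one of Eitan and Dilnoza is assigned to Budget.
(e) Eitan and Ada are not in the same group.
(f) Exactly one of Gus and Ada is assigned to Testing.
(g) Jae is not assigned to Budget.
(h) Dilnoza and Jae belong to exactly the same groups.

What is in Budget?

Budget = {Eitan, Gus}

From (g): Jae ∉ Budget.
(h): Dilnoza matches Jae: Dilnoza ∉ Budget.
(b) (exactly one): Gus ∈ Budget.
(d) (exactly one): Eitan ∈ Budget.
(e): Ada ∉ Budget.
(f) (exactly one): Ada ∈ Testing.
(a): Jae ∉ Testing.
(h): Dilnoza matches Jae: Dilnoza ∉ Testing.
(c): only 2 candidates remain for Testing, so all are in.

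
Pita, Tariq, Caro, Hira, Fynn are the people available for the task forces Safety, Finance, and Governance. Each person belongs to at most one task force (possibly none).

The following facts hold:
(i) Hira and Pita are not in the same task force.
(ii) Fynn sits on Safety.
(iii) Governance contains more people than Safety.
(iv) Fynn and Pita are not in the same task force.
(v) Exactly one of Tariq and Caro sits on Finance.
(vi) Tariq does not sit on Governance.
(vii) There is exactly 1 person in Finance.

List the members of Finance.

Finance = {Tariq}

From (ii): Fynn ∈ Safety.
From (vi): Tariq ∉ Governance.
(iv): Pita ∉ Safety.
Suppose Pita ∈ Finance: no assignment then satisfies all the clues, so Pita ∉ Finance.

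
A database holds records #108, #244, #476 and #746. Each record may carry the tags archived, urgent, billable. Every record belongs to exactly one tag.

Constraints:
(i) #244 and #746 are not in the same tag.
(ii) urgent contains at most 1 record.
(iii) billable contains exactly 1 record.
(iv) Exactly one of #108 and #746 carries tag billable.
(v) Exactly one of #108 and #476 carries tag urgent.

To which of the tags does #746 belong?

#746: billable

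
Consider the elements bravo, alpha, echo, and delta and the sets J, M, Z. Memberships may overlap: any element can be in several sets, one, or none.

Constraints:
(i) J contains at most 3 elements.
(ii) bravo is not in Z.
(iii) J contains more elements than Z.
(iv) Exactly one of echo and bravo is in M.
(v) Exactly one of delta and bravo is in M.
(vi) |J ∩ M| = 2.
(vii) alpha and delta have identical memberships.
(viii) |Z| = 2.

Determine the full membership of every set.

J = {alpha, bravo, delta}; M = {alpha, delta, echo}; Z = {alpha, delta}

From (ii): bravo ∉ Z.
Suppose bravo ∉ J: no assignment then satisfies all the clues, so bravo ∈ J.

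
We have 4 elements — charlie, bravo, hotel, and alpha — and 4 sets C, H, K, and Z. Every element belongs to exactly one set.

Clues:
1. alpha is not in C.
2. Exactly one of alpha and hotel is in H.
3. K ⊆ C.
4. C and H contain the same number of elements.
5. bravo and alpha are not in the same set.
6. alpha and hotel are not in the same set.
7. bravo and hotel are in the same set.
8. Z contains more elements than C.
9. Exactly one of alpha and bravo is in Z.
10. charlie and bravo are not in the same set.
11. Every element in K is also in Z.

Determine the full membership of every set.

C = {charlie}; H = {alpha}; K = {}; Z = {bravo, hotel}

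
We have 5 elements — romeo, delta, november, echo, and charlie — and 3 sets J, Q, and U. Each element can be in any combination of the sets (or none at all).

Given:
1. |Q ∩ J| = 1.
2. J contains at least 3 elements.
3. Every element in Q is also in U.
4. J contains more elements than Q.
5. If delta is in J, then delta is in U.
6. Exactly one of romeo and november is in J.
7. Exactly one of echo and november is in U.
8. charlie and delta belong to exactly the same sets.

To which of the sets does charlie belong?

charlie: J, U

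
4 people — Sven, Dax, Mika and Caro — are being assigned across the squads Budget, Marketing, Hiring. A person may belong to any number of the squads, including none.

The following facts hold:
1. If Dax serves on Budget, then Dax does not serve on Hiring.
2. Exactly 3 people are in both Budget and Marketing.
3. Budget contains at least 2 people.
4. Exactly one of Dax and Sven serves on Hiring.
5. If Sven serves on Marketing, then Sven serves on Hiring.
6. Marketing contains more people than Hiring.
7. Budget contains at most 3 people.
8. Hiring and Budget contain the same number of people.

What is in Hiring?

Hiring = {Caro, Mika, Sven}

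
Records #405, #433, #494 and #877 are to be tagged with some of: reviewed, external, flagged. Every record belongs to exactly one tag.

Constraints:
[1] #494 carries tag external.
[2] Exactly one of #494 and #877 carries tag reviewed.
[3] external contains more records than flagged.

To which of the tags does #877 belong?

From (1): #494 ∈ external.
(2) (exactly one): #877 ∈ reviewed.

#877: reviewed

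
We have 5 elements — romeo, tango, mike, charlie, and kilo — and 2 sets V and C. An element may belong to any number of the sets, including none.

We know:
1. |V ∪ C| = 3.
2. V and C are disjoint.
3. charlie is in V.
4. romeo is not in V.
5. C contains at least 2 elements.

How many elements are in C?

From (3): charlie ∈ V.
From (4): romeo ∉ V.
(2) (disjoint): charlie ∉ C.
Suppose tango ∈ V: no assignment then satisfies all the clues, so tango ∉ V.

2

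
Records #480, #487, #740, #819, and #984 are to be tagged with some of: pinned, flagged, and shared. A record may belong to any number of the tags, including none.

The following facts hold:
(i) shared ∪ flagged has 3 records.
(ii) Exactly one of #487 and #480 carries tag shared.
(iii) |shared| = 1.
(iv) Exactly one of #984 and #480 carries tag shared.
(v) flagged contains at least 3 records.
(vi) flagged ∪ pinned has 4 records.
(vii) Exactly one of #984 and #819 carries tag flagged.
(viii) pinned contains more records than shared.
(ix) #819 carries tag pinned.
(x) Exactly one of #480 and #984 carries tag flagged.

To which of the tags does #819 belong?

#819: flagged, pinned

From (ix): #819 ∈ pinned.
Suppose #819 ∉ flagged: no assignment then satisfies all the clues, so #819 ∈ flagged.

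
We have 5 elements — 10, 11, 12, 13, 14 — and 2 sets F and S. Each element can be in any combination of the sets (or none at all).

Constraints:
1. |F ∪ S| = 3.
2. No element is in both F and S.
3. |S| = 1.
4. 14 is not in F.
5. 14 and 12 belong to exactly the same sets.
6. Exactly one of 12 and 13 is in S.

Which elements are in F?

F = {10, 11}

From (4): 14 ∉ F.
(5): 12 matches 14: 12 ∉ F.
Suppose 10 ∉ F: no assignment then satisfies all the clues, so 10 ∈ F.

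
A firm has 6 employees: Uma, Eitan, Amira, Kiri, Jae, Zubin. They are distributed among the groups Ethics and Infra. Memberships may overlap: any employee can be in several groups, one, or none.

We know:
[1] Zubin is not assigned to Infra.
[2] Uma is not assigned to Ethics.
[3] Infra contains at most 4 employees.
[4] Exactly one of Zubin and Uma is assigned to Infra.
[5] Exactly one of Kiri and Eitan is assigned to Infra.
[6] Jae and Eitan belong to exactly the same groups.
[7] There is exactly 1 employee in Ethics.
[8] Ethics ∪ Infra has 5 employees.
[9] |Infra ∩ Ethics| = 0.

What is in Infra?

Infra = {Amira, Eitan, Jae, Uma}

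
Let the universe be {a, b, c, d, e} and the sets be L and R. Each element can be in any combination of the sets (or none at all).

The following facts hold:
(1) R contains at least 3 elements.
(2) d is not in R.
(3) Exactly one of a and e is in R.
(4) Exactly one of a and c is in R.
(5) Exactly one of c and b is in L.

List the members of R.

R = {b, c, e}

From (2): d ∉ R.
Suppose a ∈ R: no assignment then satisfies all the clues, so a ∉ R.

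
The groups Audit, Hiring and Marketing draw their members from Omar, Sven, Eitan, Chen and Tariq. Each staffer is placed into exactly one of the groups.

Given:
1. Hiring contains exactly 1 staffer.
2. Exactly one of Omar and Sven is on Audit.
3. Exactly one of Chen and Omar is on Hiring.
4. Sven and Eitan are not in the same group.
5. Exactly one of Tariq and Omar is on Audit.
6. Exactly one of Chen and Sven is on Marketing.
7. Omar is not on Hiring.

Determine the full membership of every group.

From (7): Omar ∉ Hiring.
(3) (exactly one): Chen ∈ Hiring.
(6) (exactly one): Sven ∈ Marketing.
(1): Hiring already has 1, so the rest are out.
(2) (exactly one): Omar ∈ Audit.
(4): Eitan ∉ Marketing.
(5) (exactly one): Tariq ∉ Audit.
Only one group left: Eitan ∈ Audit.
Only one group left: Tariq ∈ Marketing.

Audit = {Eitan, Omar}; Hiring = {Chen}; Marketing = {Sven, Tariq}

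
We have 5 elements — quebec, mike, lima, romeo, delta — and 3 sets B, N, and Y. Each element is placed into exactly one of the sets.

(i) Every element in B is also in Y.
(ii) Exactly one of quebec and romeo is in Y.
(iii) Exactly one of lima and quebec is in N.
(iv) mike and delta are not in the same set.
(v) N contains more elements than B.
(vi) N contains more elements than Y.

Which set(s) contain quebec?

quebec: Y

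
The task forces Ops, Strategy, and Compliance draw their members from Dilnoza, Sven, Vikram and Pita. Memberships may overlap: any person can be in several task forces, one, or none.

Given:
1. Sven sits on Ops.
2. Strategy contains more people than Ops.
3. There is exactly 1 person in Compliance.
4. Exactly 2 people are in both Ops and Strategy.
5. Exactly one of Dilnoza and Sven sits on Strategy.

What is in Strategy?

Strategy = {Pita, Sven, Vikram}

From (1): Sven ∈ Ops.
Suppose Dilnoza ∈ Strategy: no assignment then satisfies all the clues, so Dilnoza ∉ Strategy.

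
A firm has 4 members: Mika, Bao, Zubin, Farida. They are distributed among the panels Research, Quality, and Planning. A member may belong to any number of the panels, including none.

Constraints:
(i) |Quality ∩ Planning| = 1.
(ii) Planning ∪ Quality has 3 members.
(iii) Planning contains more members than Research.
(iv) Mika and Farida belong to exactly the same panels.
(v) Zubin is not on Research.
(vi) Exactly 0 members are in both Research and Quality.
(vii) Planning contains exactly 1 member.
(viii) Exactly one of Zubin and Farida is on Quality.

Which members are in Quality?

Quality = {Bao, Farida, Mika}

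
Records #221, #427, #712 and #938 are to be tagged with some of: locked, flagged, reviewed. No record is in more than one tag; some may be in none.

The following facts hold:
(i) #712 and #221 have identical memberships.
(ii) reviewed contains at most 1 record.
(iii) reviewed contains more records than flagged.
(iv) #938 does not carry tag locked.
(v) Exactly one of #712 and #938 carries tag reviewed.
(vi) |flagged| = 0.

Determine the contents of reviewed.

reviewed = {#938}

From (iv): #938 ∉ locked.
(vi): flagged already has 0, so the rest are out.
Suppose #221 ∈ reviewed: no assignment then satisfies all the clues, so #221 ∉ reviewed.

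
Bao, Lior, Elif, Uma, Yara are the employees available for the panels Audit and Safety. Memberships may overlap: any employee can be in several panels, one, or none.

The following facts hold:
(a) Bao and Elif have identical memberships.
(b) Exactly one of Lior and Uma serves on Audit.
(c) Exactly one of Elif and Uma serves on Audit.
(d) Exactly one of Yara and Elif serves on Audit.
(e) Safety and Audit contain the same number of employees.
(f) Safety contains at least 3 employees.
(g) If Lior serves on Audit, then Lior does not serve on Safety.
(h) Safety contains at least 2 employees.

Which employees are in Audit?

Audit = {Bao, Elif, Lior}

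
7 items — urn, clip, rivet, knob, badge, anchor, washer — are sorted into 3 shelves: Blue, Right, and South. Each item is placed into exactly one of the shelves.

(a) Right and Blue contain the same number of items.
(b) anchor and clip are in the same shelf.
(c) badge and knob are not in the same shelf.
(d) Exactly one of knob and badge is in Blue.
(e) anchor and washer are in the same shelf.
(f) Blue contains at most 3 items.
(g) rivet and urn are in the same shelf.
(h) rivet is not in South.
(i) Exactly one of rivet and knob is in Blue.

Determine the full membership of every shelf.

From (h): rivet ∉ South.
(g): urn matches rivet: urn ∉ South.
Suppose urn ∉ Blue: no assignment then satisfies all the clues, so urn ∈ Blue.

Blue = {badge, rivet, urn}; Right = {anchor, clip, washer}; South = {knob}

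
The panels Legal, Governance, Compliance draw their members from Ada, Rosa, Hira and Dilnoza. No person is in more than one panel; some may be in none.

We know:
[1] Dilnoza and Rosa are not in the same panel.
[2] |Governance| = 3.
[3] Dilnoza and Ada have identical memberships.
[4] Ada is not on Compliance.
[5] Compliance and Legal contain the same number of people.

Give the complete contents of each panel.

Legal = {}; Governance = {Ada, Dilnoza, Hira}; Compliance = {}

From (4): Ada ∉ Compliance.
(3): Dilnoza matches Ada: Dilnoza ∉ Compliance.
Suppose Ada ∈ Legal: no assignment then satisfies all the clues, so Ada ∉ Legal.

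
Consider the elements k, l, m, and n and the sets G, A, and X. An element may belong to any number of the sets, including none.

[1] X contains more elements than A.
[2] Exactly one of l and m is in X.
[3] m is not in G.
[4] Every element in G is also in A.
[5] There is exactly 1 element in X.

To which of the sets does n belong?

n: none

From (3): m ∉ G.
Suppose n ∈ G: no assignment then satisfies all the clues, so n ∉ G.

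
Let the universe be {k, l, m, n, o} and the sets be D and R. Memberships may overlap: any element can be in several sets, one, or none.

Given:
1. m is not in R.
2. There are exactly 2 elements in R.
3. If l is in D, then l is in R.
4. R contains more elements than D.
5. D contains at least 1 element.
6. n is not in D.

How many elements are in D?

1

From (1): m ∉ R.
From (6): n ∉ D.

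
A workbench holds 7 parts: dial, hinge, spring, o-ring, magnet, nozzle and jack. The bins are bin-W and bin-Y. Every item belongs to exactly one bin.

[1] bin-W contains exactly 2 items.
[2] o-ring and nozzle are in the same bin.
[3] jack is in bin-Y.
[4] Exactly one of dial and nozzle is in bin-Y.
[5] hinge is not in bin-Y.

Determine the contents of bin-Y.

bin-Y = {jack, magnet, nozzle, o-ring, spring}

From (3): jack ∈ bin-Y.
From (5): hinge ∉ bin-Y.
Only one bin left: hinge ∈ bin-W.
Suppose dial ∈ bin-Y: no assignment then satisfies all the clues, so dial ∉ bin-Y.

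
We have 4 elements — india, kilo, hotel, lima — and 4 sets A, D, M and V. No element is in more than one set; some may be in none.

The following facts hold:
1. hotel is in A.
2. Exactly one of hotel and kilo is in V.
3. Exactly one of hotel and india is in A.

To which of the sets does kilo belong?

From (1): hotel ∈ A.
(2) (exactly one): kilo ∈ V.
(3) (exactly one): india ∉ A.

kilo: V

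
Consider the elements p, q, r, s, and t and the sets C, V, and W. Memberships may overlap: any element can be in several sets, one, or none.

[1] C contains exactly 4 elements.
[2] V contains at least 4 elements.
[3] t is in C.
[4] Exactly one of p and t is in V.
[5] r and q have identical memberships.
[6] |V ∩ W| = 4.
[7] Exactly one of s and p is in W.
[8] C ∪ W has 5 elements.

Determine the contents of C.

From (3): t ∈ C.
Suppose p ∉ C: no assignment then satisfies all the clues, so p ∈ C.

C = {p, q, r, t}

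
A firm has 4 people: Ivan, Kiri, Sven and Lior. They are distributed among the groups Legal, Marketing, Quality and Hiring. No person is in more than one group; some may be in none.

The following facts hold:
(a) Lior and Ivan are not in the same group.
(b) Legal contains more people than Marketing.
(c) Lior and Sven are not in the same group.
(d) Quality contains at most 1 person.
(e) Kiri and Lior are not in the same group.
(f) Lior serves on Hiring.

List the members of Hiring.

Hiring = {Lior}

From (f): Lior ∈ Hiring.
(a): Ivan ∉ Hiring.
(c): Sven ∉ Hiring.
(e): Kiri ∉ Hiring.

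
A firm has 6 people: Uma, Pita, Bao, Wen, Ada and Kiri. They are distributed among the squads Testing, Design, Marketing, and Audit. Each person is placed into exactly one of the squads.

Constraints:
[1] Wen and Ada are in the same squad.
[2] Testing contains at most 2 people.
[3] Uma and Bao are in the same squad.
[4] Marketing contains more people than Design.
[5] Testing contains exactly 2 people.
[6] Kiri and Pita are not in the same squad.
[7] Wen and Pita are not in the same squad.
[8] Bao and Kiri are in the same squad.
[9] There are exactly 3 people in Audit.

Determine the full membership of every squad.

Testing = {Ada, Wen}; Design = {}; Marketing = {Pita}; Audit = {Bao, Kiri, Uma}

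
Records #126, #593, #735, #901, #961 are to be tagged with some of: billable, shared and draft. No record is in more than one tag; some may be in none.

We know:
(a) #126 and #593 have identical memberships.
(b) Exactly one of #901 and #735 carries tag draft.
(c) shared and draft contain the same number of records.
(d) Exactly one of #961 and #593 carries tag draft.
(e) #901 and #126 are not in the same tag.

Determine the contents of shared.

shared = {#126, #593}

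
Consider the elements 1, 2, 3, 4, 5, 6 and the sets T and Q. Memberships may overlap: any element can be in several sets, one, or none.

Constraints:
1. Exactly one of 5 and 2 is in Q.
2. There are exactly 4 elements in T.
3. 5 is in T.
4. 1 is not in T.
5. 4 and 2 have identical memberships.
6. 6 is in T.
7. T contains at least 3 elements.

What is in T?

T = {2, 4, 5, 6}

From (3): 5 ∈ T.
From (4): 1 ∉ T.
From (6): 6 ∈ T.
Suppose 2 ∉ T: no assignment then satisfies all the clues, so 2 ∈ T.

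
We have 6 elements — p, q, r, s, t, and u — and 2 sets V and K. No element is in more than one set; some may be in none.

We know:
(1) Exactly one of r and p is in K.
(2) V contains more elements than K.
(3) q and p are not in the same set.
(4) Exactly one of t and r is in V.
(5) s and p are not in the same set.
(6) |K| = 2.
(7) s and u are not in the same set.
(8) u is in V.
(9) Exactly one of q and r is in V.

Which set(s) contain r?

r: K

From (8): u ∈ V.
(7): s ∉ V.
Suppose r ∈ V: no assignment then satisfies all the clues, so r ∉ V.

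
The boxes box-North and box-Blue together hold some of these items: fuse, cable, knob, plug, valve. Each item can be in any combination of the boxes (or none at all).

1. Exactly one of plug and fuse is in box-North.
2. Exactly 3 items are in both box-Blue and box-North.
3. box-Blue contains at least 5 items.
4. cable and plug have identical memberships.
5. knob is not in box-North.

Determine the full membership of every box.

box-North = {cable, plug, valve}; box-Blue = {cable, fuse, knob, plug, valve}

From (5): knob ∉ box-North.
(3): only 5 candidates remain for box-Blue, so all are in.
Suppose fuse ∈ box-North: no assignment then satisfies all the clues, so fuse ∉ box-North.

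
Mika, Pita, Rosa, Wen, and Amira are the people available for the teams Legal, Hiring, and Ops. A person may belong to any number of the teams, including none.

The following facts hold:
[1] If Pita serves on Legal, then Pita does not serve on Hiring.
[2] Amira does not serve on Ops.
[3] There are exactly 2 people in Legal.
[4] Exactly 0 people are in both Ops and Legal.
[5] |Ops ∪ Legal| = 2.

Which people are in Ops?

Ops = {}

From (2): Amira ∉ Ops.
Suppose Mika ∈ Ops: no assignment then satisfies all the clues, so Mika ∉ Ops.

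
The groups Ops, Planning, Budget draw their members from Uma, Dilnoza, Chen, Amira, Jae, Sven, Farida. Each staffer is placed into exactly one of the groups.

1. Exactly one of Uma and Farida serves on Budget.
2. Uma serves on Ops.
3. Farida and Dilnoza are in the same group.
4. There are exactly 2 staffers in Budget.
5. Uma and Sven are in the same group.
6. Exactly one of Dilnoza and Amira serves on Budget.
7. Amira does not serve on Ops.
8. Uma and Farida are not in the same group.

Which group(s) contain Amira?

From (2): Uma ∈ Ops.
From (7): Amira ∉ Ops.
(1) (exactly one): Farida ∈ Budget.
(3): Dilnoza matches Farida: Dilnoza ∉ Ops.
(3): Dilnoza matches Farida: Dilnoza ∉ Planning.
(3): Dilnoza matches Farida: Dilnoza ∈ Budget.
(4): Budget already has 2, so the rest are out.
(5): Sven matches Uma: Sven ∈ Ops.
Only one group left: Amira ∈ Planning.

Amira: Planning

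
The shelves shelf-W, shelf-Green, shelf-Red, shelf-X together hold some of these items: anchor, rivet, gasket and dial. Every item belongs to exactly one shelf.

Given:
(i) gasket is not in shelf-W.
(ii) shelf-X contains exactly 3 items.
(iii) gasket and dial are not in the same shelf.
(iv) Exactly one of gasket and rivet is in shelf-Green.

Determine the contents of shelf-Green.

From (i): gasket ∉ shelf-W.
Suppose anchor ∈ shelf-Green: no assignment then satisfies all the clues, so anchor ∉ shelf-Green.

shelf-Green = {gasket}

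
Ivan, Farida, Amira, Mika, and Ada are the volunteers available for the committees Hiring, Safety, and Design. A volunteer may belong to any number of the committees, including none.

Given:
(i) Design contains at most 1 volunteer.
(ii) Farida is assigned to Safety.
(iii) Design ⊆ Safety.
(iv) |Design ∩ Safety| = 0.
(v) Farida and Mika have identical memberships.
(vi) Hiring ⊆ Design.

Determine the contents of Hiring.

From (ii): Farida ∈ Safety.
(v): Mika matches Farida: Mika ∈ Safety.
Suppose Ivan ∈ Hiring: no assignment then satisfies all the clues, so Ivan ∉ Hiring.

Hiring = {}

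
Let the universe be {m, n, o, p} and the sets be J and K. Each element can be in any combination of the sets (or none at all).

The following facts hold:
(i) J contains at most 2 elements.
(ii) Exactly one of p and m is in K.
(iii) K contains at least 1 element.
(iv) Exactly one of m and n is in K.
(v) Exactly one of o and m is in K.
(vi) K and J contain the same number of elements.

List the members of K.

K = {m}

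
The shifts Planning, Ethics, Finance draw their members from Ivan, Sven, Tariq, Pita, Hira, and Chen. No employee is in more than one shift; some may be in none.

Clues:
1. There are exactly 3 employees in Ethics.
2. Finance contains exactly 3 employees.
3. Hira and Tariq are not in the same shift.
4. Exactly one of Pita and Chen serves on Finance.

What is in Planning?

Planning = {}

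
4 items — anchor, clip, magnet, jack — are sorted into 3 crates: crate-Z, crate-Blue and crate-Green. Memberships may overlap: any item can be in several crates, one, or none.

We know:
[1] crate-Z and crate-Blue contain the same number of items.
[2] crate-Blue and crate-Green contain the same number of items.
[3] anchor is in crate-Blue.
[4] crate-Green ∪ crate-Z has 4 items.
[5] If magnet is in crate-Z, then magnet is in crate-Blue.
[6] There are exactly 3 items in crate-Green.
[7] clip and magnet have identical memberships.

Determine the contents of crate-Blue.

crate-Blue = {anchor, clip, magnet}

From (3): anchor ∈ crate-Blue.
Suppose clip ∉ crate-Blue: no assignment then satisfies all the clues, so clip ∈ crate-Blue.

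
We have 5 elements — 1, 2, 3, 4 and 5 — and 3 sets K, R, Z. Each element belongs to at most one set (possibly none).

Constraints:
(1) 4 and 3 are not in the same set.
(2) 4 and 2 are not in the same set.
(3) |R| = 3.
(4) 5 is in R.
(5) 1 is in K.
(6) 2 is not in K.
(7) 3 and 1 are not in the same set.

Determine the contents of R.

R = {2, 3, 5}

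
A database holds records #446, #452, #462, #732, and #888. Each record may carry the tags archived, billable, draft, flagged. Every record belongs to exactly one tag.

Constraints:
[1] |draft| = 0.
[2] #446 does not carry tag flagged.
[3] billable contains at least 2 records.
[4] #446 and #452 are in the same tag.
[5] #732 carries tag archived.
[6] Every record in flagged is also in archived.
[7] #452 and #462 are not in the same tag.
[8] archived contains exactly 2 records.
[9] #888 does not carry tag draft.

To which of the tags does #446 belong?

#446: billable

From (2): #446 ∉ flagged.
From (5): #732 ∈ archived.
From (9): #888 ∉ draft.
(1): draft already has 0, so the rest are out.
(4): #452 matches #446: #452 ∉ flagged.
Suppose #446 ∈ archived: no assignment then satisfies all the clues, so #446 ∉ archived.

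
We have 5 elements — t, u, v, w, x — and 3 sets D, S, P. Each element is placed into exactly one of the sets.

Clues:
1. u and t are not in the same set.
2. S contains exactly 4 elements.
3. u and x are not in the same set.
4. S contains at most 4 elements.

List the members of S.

S = {t, v, w, x}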